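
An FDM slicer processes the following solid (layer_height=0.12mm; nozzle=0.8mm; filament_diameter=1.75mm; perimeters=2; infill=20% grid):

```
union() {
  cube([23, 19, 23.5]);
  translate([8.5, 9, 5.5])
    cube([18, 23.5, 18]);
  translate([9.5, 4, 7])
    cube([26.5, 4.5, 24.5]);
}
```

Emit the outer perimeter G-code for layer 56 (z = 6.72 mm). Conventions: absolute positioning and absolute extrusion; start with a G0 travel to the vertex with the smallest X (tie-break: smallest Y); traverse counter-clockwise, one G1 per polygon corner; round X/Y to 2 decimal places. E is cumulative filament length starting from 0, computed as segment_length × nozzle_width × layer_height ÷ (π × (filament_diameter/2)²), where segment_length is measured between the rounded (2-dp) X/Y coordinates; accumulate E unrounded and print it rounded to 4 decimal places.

At z = 6.72 mm: the cube (footprint 23×19) is included at this height; the 18×23.5 cube at (8.5, 9) contributes its full rectangle; the cube at (9.5, 4) does not reach this height (z outside [7, 31.5]); Merging all regions: the regions partially overlap (shared area 145.00 mm²), so overlapping operands fuse into one piece — 1 connected region. The outline is a single polygon with 8 vertices. Extrusion per mm of travel: 0.8 × 0.12 / (π × 0.875²) = 0.039912. Accumulating E over each segment gives final E = 4.7096.

G0 X0.00 Y0.00 Z6.72
G1 X23.00 Y0.00 E0.9180
G1 X23.00 Y9.00 E1.2772
G1 X26.50 Y9.00 E1.4169
G1 X26.50 Y32.50 E2.3548
G1 X8.50 Y32.50 E3.0732
G1 X8.50 Y19.00 E3.6121
G1 X0.00 Y19.00 E3.9513
G1 X0.00 Y0.00 E4.7096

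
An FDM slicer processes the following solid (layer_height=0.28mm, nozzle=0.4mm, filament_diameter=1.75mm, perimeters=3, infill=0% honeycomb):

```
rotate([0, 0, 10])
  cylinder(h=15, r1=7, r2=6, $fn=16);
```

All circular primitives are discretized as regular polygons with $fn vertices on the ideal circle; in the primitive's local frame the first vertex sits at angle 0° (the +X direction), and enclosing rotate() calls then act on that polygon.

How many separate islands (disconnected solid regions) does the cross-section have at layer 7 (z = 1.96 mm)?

At z = 1.96 mm: the cone (r1=7→r2=6) has section circumradius 6.869 here — a regular 16-gon; (whole slice rotated 10° about Z — lengths, areas and connectivity unchanged). Overall, the cross-section is a single solid region. Island count = 1.

1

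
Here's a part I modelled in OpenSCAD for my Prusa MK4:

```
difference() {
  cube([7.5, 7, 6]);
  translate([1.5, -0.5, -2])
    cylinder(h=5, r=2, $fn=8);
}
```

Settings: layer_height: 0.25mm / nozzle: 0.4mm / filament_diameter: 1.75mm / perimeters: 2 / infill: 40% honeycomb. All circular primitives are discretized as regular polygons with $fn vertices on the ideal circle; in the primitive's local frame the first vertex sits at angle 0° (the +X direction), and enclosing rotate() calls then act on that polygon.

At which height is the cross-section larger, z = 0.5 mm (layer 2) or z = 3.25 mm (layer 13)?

layer 13 (z = 3.25 mm)

Layer 2 (z = 0.5): the cube (footprint 7.5×7) is included at this height (area 52.50 mm²); the r=2 cylinder at (1.5, -0.5) gives a regular 8-gon of circumradius 2 (constant along its height) (area = (8/2)·2.000²·sin(360°/8) = 11.31 mm²); Taking the first minus the rest: starting from the 7.5×7 cube (52.50 mm²), the r=2 cylinder at (1.5, -0.5) partially overlaps it — only the 3.66 mm² overlap (of its 11.31 mm²) is removed, clipping the outline — area = 48.84 mm². So its area = 48.84 mm². Layer 13 (z = 3.25): the cube is present — its section is the full 7.5×7 rectangle (area 52.50 mm²); the cylinder at (1.5, -0.5) is not intersected at this z (z outside [-2, 3]); After the difference (first − rest): none of the subtracted shapes is present at this height, so the 7.5×7 cube is unchanged — area = 52.50 mm². So its area = 52.50 mm². Layer 13 is larger (52.50 vs 48.84 mm²).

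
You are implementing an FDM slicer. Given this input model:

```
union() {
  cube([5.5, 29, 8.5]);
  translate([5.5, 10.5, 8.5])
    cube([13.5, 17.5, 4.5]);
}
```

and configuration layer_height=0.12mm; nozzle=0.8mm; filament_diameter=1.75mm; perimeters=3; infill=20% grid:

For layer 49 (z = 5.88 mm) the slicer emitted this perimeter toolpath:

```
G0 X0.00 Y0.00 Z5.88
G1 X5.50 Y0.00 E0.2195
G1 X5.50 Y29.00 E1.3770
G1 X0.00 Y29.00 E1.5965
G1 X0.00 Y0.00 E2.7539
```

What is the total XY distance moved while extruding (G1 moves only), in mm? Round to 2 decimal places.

Sum the Euclidean lengths of each G1 segment: total = 69.00 mm.

69.00 mm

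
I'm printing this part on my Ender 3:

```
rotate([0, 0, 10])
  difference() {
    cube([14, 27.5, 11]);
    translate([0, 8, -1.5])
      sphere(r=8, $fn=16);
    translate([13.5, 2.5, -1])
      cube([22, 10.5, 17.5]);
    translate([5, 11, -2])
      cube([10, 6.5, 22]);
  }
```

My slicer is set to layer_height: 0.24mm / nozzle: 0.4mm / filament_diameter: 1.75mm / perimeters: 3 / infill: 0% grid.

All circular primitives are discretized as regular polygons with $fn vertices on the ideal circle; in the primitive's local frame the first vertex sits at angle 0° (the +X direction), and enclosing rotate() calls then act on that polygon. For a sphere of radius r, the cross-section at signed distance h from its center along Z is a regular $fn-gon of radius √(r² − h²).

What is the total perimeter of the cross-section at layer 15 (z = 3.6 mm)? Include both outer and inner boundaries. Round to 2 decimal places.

106.77 mm

At z = 3.6 mm: the cube is present — its section is the full 14×27.5 rectangle (perimeter 83.00 mm); the sphere at (0, 8): section is a regular 16-gon, circumradius = √(r²−h²) = √(8²−5.1²) = 6.164 (perimeter = 2·16·6.164·sin(180°/16) = 38.48 mm); the cube at (13.5, 2.5) (footprint 22×10.5) is included at this height (perimeter 65.00 mm); the cube at (5, 11) (footprint 10×6.5) is included at this height (perimeter 33.00 mm); Subtracting the remaining from the first: starting from the 14×27.5 cube, the r=8 sphere at (0, 8) partially overlaps it — only the 58.15 mm² overlap (of its 116.31 mm²) is removed, clipping the outline; the 22×10.5 cube at (13.5, 2.5) partially overlaps it — only the 5.25 mm² overlap (of its 231.00 mm²) is removed, clipping the outline; the 10×6.5 cube at (5, 11) partially overlaps it — only the 57.45 mm² overlap (of its 65.00 mm²) is removed, clipping the outline — boundary = 106.77 mm; (rotated 10° about Z; rotation is an isometry so areas/perimeters/island counts are preserved). Overall, the cross-section has 2 separate islands. Total boundary length (outer) = 106.77 mm.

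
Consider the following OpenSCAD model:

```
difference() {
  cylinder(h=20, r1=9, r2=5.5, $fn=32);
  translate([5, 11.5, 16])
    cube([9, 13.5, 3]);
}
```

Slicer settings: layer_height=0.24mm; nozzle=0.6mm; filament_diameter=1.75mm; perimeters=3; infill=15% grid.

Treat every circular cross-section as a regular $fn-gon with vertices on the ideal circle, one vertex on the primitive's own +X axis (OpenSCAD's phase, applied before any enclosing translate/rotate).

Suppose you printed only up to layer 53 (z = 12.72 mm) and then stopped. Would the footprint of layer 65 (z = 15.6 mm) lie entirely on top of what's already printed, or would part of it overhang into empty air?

Compare the two slices. At z = 12.72: the cone: at t=0.636 of its height the radius interpolates to r₁+(r₂−r₁)t = 6.774, giving a regular 32-gon of that circumradius (area = (32/2)·6.774²·sin(360°/32) = 143.23 mm²); the cube at (5, 11.5) is not intersected at this z (z outside [16, 19]); Taking the first minus the rest: none of the subtracted shapes is present at this height, so the cone is unchanged — area = 143.23 mm². At z = 15.6: the cone (r1=9→r2=5.5) has section circumradius 6.270 here — a regular 32-gon (area = (32/2)·6.270²·sin(360°/32) = 122.71 mm²); the cube at (5, 11.5) does not reach this height (z outside [16, 19]); Subtracting the remaining from the first: none of the subtracted shapes is present at this height, so the cone is unchanged — area = 122.71 mm². Checking containment: the cross-section at z = 15.6 is a subset of the cross-section at z = 12.72.

entirely on top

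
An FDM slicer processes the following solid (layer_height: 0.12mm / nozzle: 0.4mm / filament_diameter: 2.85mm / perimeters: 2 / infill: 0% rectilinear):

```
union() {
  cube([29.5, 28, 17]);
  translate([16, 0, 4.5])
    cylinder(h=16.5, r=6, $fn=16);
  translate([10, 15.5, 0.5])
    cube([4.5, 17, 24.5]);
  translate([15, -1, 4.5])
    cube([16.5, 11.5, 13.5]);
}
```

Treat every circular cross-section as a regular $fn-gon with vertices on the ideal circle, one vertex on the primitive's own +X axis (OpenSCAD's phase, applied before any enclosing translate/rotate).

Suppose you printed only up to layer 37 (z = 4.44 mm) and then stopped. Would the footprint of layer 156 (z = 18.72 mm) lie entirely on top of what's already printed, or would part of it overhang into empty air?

Compare the two slices. At z = 4.44: the cube (footprint 29.5×28) is included at this height (area 826.00 mm²); the cylinder at (16, 0) does not reach this height (z outside [4.5, 21]); the 4.5×17 cube at (10, 15.5) contributes its full rectangle (area 76.50 mm²); the cube at (15, -1) is absent (z outside [4.5, 18]); Merging all regions: the regions partially overlap — summed areas 902.50 mm² minus the doubly-counted overlap 56.25 mm² gives 846.25 mm² — area = 846.25 mm². At z = 18.72: the cube is absent (z outside [0, 17]); the r=6 cylinder at (16, 0) contributes a regular 16-gon of circumradius 6 (area = (16/2)·6.000²·sin(360°/16) = 110.21 mm²); the 4.5×17 cube at (10, 15.5) contributes its full rectangle (area 76.50 mm²); the cube at (15, -1) is absent (z outside [4.5, 18]); Merging all regions: the 2 present regions are separate (no shared area or edge), so areas and boundary lengths simply add and each stays a separate island — area = 186.71 mm². Checking containment: at z = 18.72 the cross-section extends beyond the z = 4.44 cross-section by about 55.11 mm².

part overhangs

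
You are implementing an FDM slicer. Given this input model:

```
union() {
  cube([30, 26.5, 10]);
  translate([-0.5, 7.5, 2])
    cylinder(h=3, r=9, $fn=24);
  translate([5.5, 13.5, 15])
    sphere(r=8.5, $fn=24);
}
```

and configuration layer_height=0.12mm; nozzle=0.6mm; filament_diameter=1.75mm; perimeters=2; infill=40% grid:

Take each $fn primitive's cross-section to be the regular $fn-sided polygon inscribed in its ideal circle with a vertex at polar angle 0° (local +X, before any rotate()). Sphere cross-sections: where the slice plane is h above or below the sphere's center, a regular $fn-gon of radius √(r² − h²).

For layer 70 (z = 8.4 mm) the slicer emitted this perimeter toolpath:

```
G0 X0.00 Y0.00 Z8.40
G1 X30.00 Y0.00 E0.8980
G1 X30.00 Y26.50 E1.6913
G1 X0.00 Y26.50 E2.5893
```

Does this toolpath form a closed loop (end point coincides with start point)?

Start point (G0): (0.00, 0.00). End point (last G1): the path does not return to the start — open.

no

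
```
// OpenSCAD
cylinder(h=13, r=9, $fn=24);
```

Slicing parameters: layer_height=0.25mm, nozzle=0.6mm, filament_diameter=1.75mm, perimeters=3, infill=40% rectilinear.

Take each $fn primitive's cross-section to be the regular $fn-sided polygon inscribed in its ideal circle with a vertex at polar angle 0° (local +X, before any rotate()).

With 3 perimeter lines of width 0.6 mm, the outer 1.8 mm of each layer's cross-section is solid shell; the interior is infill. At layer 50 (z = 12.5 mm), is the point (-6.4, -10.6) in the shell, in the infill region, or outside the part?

outside

At z = 12.5 mm: the cylinder: section is a regular 24-gon, circumradius r=9. Overall, the cross-section is a single solid region. The nearest boundary edge runs (-6.36, -6.36)→(-4.50, -7.79); distance from the point to it = 3.39 mm. The point is not inside any of the regions above, so it lies outside the cross-section (3.39 mm from the nearest boundary).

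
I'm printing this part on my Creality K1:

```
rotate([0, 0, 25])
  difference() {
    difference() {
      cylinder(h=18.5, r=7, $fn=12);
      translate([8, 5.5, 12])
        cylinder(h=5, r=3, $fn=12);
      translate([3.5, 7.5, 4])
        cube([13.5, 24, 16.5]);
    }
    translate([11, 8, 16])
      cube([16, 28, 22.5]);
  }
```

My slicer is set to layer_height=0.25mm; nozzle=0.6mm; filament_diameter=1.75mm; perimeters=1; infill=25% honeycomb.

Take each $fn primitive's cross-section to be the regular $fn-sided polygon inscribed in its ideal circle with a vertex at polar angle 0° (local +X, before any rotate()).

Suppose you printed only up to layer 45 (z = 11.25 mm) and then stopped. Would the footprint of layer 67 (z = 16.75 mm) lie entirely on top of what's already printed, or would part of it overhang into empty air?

entirely on top

Compare the two slices. At z = 11.25: the r=7 cylinder contributes a regular 12-gon of circumradius 7 (area = (12/2)·7.000²·sin(360°/12) = 147.00 mm²); the cylinder at (8, 5.5) does not reach this height (z outside [12, 17]); the 13.5×24 cube at (3.5, 7.5) contributes its full rectangle (area 324.00 mm²); Subtracting the remaining from the first: starting from the r=7 cylinder (147.00 mm²), the 13.5×24 cube at (3.5, 7.5) misses the remaining region (no effect) — area = 147.00 mm²; the cube at (11, 8) does not reach this height (z outside [16, 38.5]); After the difference (first − rest): none of the subtracted shapes is present at this height, so the result so far is unchanged — area = 147.00 mm²; (rotated 25° about Z; rotation is an isometry so areas/perimeters/island counts are preserved). At z = 16.75: the r=7 cylinder contributes a regular 12-gon of circumradius 7 (area = (12/2)·7.000²·sin(360°/12) = 147.00 mm²); the r=3 cylinder at (8, 5.5) contributes a regular 12-gon of circumradius 3 (area = (12/2)·3.000²·sin(360°/12) = 27.00 mm²); the 13.5×24 cube at (3.5, 7.5) contributes its full rectangle (area 324.00 mm²); Taking the first minus the rest: starting from the r=7 cylinder (147.00 mm²), the r=3 cylinder at (8, 5.5) partially overlaps it — only the 0.12 mm² overlap (of its 27.00 mm²) is removed, clipping the outline; the 13.5×24 cube at (3.5, 7.5) misses the remaining region (no effect) — area = 146.88 mm²; the cube at (11, 8) (footprint 16×28) is included at this height (area 448.00 mm²); Taking the first minus the rest: starting from that combined region (146.88 mm²), the 16×28 cube at (11, 8) misses the remaining region (no effect) — area = 146.88 mm²; (rotated 25° about Z; rotation is an isometry so areas/perimeters/island counts are preserved). Checking containment: the cross-section at z = 16.75 is a subset of the cross-section at z = 11.25.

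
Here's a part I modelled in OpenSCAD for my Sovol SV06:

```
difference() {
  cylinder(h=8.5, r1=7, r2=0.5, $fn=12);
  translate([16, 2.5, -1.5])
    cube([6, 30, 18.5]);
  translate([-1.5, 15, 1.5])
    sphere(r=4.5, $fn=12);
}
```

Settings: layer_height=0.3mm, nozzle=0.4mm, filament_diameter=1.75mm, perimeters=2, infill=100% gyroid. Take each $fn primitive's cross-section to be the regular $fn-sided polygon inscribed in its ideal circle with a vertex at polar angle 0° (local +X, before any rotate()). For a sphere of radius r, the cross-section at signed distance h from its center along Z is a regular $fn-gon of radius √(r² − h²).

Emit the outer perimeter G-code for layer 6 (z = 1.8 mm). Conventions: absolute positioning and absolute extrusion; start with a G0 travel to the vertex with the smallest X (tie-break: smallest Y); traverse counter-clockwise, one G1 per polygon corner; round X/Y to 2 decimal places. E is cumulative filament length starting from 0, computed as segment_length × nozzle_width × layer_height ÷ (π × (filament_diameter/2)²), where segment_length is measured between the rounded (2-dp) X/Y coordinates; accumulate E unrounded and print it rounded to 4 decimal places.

G0 X-5.62 Y0.00 Z1.80
G1 X-4.87 Y-2.81 E0.1451
G1 X-2.81 Y-4.87 E0.2904
G1 X0.00 Y-5.62 E0.4355
G1 X2.81 Y-4.87 E0.5806
G1 X4.87 Y-2.81 E0.7260
G1 X5.62 Y0.00 E0.8711
G1 X4.87 Y2.81 E1.0162
G1 X2.81 Y4.87 E1.1615
G1 X0.00 Y5.62 E1.3066
G1 X-2.81 Y4.87 E1.4517
G1 X-4.87 Y2.81 E1.5971
G1 X-5.62 Y0.00 E1.7422

At z = 1.8 mm: the cone contributes a regular 12-gon of circumradius 5.624 (interpolated between r1=7 and r2=0.5 at t=0.212); the cube at (16, 2.5) is present — its section is the full 6×30 rectangle; the r=4.5 sphere at (-1.5, 15) slices to a regular 12-gon of circumradius 4.490 (√(r²−h²) with h=0.3 from center); Taking the first minus the rest: starting from the cone, the 6×30 cube at (16, 2.5) misses the remaining region (no effect); the r=4.5 sphere at (-1.5, 15) misses the remaining region (no effect) — 1 connected region. The outline is a single polygon with 12 vertices. Extrusion per mm of travel: 0.4 × 0.3 / (π × 0.875²) = 0.049890. Accumulating E over each segment gives final E = 1.7422.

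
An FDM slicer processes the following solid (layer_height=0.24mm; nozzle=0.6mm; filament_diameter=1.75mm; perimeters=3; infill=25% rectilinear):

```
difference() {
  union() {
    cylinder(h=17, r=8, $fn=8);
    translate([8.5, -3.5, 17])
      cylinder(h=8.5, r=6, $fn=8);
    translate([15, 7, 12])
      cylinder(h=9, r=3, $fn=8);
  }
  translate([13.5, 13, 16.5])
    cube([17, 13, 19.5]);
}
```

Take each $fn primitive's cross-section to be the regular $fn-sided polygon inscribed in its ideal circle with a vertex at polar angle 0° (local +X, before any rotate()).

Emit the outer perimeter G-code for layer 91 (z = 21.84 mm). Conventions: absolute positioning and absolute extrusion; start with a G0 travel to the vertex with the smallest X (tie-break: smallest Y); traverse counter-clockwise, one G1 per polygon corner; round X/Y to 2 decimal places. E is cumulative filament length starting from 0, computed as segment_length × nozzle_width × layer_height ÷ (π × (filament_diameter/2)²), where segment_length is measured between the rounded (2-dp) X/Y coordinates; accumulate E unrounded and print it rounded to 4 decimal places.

At z = 21.84 mm: the cylinder does not reach this height (z outside [0, 17]); the r=6 cylinder at (8.5, -3.5) contributes a regular 8-gon of circumradius 6; the cylinder at (15, 7) is not intersected at this z (z outside [12, 21]); Combining (union): only the r=6 cylinder at (8.5, -3.5) is present, so the union is just that shape — 1 connected region; the 17×13 cube at (13.5, 13) contributes its full rectangle; Subtracting the remaining from the first: starting from the result so far, the 17×13 cube at (13.5, 13) misses the remaining region (no effect) — 1 connected region. The outline is a single polygon with 8 vertices. Extrusion per mm of travel: 0.6 × 0.24 / (π × 0.875²) = 0.059868. Accumulating E over each segment gives final E = 2.1987.

G0 X2.50 Y-3.50 Z21.84
G1 X4.26 Y-7.74 E0.2748
G1 X8.50 Y-9.50 E0.5497
G1 X12.74 Y-7.74 E0.8245
G1 X14.50 Y-3.50 E1.0994
G1 X12.74 Y0.74 E1.3742
G1 X8.50 Y2.50 E1.6490
G1 X4.26 Y0.74 E1.9239
G1 X2.50 Y-3.50 E2.1987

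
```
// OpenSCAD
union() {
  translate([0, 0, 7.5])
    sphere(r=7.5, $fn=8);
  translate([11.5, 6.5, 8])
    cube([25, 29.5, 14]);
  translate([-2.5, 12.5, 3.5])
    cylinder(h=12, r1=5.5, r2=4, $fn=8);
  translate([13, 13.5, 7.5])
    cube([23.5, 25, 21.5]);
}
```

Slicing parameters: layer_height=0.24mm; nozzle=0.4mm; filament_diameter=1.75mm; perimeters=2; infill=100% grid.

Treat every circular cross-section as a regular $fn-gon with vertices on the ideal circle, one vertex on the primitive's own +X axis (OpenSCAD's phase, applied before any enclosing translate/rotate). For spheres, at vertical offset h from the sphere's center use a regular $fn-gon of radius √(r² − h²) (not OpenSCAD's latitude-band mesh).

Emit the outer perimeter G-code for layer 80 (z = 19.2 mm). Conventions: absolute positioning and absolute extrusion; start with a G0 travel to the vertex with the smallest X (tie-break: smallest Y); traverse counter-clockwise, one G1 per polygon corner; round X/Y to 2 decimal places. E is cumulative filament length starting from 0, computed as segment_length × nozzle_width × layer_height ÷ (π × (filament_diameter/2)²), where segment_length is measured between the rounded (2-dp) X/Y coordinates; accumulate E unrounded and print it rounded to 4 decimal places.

G0 X11.50 Y6.50 Z19.20
G1 X36.50 Y6.50 E0.9978
G1 X36.50 Y38.50 E2.2750
G1 X13.00 Y38.50 E3.2129
G1 X13.00 Y36.00 E3.3127
G1 X11.50 Y36.00 E3.3726
G1 X11.50 Y6.50 E4.5500

At z = 19.2 mm: the sphere is absent (|z−center|=11.700 > r=7.5); the cube at (11.5, 6.5) is present — its section is the full 25×29.5 rectangle; the cone at (-2.5, 12.5) does not reach this height (z outside [3.5, 15.5]); the 23.5×25 cube at (13, 13.5) contributes its full rectangle; Taking the union: the regions partially overlap (shared area 528.75 mm²), so overlapping operands fuse into one piece — 1 connected region. The outline is a single polygon with 6 vertices. Extrusion per mm of travel: 0.4 × 0.24 / (π × 0.875²) = 0.039912. Accumulating E over each segment gives final E = 4.5500.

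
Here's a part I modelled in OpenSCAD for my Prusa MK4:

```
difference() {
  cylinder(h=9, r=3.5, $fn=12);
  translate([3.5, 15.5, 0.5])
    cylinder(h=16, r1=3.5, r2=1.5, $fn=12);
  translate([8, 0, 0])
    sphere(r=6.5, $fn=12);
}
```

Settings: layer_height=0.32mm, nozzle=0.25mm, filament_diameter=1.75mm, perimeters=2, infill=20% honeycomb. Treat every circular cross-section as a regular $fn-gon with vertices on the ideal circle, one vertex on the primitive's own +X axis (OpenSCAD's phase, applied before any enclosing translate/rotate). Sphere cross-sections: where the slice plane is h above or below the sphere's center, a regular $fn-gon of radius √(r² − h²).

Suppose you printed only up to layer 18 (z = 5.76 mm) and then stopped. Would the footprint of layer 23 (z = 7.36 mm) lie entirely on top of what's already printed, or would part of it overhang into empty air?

entirely on top

Compare the two slices. At z = 5.76: the r=3.5 cylinder gives a regular 12-gon of circumradius 3.5 (constant along its height) (area = (12/2)·3.500²·sin(360°/12) = 36.75 mm²); the cone at (3.5, 15.5) contributes a regular 12-gon of circumradius 2.843 (interpolated between r1=3.5 and r2=1.5 at t=0.329) (area = (12/2)·2.843²·sin(360°/12) = 24.24 mm²); the sphere at (8, 0): section is a regular 12-gon, circumradius = √(r²−h²) = √(6.5²−5.76²) = 3.012 (area = (12/2)·3.012²·sin(360°/12) = 27.22 mm²); Subtracting the remaining from the first: starting from the r=3.5 cylinder (36.75 mm²), the cone at (3.5, 15.5) misses the remaining region (no effect); the r=6.5 sphere at (8, 0) misses the remaining region (no effect) — area = 36.75 mm². At z = 7.36: the r=3.5 cylinder contributes a regular 12-gon of circumradius 3.5 (area = (12/2)·3.500²·sin(360°/12) = 36.75 mm²); the cone at (3.5, 15.5) contributes a regular 12-gon of circumradius 2.643 (interpolated between r1=3.5 and r2=1.5 at t=0.429) (area = (12/2)·2.643²·sin(360°/12) = 20.95 mm²); the sphere at (8, 0) is not intersected at this z (|z−center|=7.360 > r=6.5); Taking the first minus the rest: starting from the r=3.5 cylinder (36.75 mm²), the cone at (3.5, 15.5) misses the remaining region (no effect) — area = 36.75 mm². Checking containment: the cross-section at z = 7.36 is a subset of the cross-section at z = 5.76.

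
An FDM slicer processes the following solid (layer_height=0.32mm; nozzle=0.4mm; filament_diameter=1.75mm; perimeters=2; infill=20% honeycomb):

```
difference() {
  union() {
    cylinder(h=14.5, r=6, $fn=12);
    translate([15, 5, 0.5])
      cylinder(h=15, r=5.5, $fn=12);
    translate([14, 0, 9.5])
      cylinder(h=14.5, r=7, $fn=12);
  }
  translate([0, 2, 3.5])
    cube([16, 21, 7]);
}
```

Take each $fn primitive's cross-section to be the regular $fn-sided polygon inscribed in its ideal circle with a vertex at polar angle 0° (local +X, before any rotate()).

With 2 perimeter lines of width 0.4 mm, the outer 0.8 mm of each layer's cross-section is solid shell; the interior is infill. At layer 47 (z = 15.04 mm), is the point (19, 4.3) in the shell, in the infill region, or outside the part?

At z = 15.04 mm: the cylinder does not reach this height (z outside [0, 14.5]); the cylinder at (15, 5): section is a regular 12-gon, circumradius r=5.5; the cylinder at (14, 0): section is a regular 12-gon, circumradius r=7; Combining (union): the regions partially overlap (shared area 55.74 mm²), so overlapping operands fuse into one piece — 1 connected region; the cube at (0, 2) is not intersected at this z (z outside [3.5, 10.5]); Taking the first minus the rest: none of the subtracted shapes is present at this height, so the result so far is unchanged — 1 connected region. Overall, the cross-section is a single solid region. The nearest boundary edge runs (20.50, 5.00)→(20.08, 3.43); distance from the point to it = 1.27 mm. The point is inside the cross-section and 1.27 mm from the nearest boundary — more than the 0.8 mm shell width (2 × 0.4), so it's in the infill interior.

infill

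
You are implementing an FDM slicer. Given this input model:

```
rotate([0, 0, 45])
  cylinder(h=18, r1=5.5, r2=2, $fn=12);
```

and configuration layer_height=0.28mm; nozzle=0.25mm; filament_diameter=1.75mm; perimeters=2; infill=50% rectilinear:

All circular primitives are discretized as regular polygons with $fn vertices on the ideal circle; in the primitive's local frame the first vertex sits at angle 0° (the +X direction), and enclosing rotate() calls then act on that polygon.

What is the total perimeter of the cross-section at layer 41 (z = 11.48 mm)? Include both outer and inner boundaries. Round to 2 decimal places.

At z = 11.48 mm: the cone: at t=0.638 of its height the radius interpolates to r₁+(r₂−r₁)t = 3.268, giving a regular 12-gon of that circumradius (perimeter = 2·12·3.268·sin(180°/12) = 20.30 mm); (rotated 45° about Z; rotation is an isometry so areas/perimeters/island counts are preserved). Overall, the cross-section is a single solid region. Total boundary length (outer) = 20.30 mm.

20.30 mm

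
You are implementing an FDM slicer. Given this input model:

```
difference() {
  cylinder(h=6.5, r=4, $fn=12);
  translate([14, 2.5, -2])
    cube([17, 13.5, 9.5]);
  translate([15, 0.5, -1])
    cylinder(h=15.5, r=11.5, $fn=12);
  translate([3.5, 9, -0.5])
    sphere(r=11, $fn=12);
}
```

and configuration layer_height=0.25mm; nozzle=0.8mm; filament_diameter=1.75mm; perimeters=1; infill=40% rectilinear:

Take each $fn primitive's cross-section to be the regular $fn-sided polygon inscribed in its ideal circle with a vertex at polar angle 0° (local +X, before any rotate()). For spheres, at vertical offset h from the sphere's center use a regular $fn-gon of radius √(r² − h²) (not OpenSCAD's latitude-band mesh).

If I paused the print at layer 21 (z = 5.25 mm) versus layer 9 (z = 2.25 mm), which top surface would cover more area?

Layer 21 (z = 5.25): the r=4 cylinder gives a regular 12-gon of circumradius 4 (constant along its height) (area = (12/2)·4.000²·sin(360°/12) = 48.00 mm²); the cube at (14, 2.5) is present — its section is the full 17×13.5 rectangle (area 229.50 mm²); the r=11.5 cylinder at (15, 0.5) contributes a regular 12-gon of circumradius 11.5 (area = (12/2)·11.500²·sin(360°/12) = 396.75 mm²); the sphere at (3.5, 9): section is a regular 12-gon, circumradius = √(r²−h²) = √(11²−5.75²) = 9.377 (area = (12/2)·9.377²·sin(360°/12) = 263.81 mm²); Taking the first minus the rest: starting from the r=4 cylinder (48.00 mm²), the 17×13.5 cube at (14, 2.5) misses the remaining region (no effect); the r=11.5 cylinder at (15, 0.5) partially overlaps it — only the 0.43 mm² overlap (of its 396.75 mm²) is removed, clipping the outline; the r=11 sphere at (3.5, 9) partially overlaps it — only the 17.79 mm² overlap (of its 263.81 mm²) is removed, clipping the outline — area = 29.78 mm². So its area = 29.78 mm². Layer 9 (z = 2.25): the cylinder: section is a regular 12-gon, circumradius r=4 (area = (12/2)·4.000²·sin(360°/12) = 48.00 mm²); the cube at (14, 2.5) (footprint 17×13.5) is included at this height (area 229.50 mm²); the r=11.5 cylinder at (15, 0.5) contributes a regular 12-gon of circumradius 11.5 (area = (12/2)·11.500²·sin(360°/12) = 396.75 mm²); the r=11 sphere at (3.5, 9) slices to a regular 12-gon of circumradius 10.651 (√(r²−h²) with h=2.75 from center) (area = (12/2)·10.651²·sin(360°/12) = 340.31 mm²); After the difference (first − rest): starting from the r=4 cylinder (48.00 mm²), the 17×13.5 cube at (14, 2.5) misses the remaining region (no effect); the r=11.5 cylinder at (15, 0.5) partially overlaps it — only the 0.43 mm² overlap (of its 396.75 mm²) is removed, clipping the outline; the r=11 sphere at (3.5, 9) partially overlaps it — only the 27.54 mm² overlap (of its 340.31 mm²) is removed, clipping the outline — area = 20.02 mm². So its area = 20.02 mm². Layer 21 is larger (29.78 vs 20.02 mm²).

layer 21 (z = 5.25 mm)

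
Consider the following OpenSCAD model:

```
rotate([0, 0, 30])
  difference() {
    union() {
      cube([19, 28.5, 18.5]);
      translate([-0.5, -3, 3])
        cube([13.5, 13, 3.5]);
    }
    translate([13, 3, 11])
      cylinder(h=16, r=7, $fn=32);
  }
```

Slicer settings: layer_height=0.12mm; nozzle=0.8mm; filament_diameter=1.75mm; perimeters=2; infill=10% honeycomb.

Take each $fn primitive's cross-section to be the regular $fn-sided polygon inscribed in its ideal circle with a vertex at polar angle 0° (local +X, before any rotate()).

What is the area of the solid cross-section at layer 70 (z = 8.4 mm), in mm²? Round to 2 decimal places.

At z = 8.4 mm: the 19×28.5 cube contributes its full rectangle (area 541.50 mm²); the cube at (-0.5, -3) is not intersected at this z (z outside [3, 6.5]); Taking the union: only the 19×28.5 cube is present, so the union is just that shape — area = 541.50 mm²; the cylinder at (13, 3) does not reach this height (z outside [11, 27]); Subtracting the remaining from the first: none of the subtracted shapes is present at this height, so the result so far is unchanged — area = 541.50 mm²; (whole slice rotated 30° about Z — lengths, areas and connectivity unchanged). Overall, the cross-section is a single solid region. Net area = 541.50 mm².

541.50 mm²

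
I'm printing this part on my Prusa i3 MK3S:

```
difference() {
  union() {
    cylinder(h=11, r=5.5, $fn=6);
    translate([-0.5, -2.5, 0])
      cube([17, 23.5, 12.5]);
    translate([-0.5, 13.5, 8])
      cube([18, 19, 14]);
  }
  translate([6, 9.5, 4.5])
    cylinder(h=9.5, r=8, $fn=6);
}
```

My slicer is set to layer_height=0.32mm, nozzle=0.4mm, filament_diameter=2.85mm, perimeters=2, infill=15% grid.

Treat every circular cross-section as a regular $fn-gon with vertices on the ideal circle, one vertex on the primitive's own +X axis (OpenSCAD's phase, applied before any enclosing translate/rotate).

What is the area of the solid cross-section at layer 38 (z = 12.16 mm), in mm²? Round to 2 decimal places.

At z = 12.16 mm: the cylinder is absent (z outside [0, 11]); the cube at (-0.5, -2.5) (footprint 17×23.5) is included at this height (area 399.50 mm²); the 18×19 cube at (-0.5, 13.5) contributes its full rectangle (area 342.00 mm²); Merging all regions: the regions partially overlap — summed areas 741.50 mm² minus the doubly-counted overlap 127.50 mm² gives 614.00 mm² — area = 614.00 mm²; the r=8 cylinder at (6, 9.5) gives a regular 6-gon of circumradius 8 (constant along its height) (area = (6/2)·8.000²·sin(360°/6) = 166.28 mm²); Taking the first minus the rest: starting from the result so far (614.00 mm²), the r=8 cylinder at (6, 9.5) partially overlaps it — only the 162.38 mm² overlap (of its 166.28 mm²) is removed, clipping the outline — area = 451.62 mm². Overall, the cross-section is a single solid region. Net area = 451.62 mm².

451.62 mm²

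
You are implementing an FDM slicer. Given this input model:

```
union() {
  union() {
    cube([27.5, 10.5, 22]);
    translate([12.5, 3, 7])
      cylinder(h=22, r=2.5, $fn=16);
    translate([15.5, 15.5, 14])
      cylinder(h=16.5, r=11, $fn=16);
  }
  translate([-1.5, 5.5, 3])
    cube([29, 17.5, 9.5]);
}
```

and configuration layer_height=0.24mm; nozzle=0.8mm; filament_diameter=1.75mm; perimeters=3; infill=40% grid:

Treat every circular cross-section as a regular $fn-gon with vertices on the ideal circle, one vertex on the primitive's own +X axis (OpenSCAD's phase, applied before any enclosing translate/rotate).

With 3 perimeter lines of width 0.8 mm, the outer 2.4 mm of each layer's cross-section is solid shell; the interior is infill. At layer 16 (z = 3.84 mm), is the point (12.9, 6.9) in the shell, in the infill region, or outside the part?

infill

At z = 3.84 mm: the cube (footprint 27.5×10.5) is included at this height; the cylinder at (12.5, 3) is not intersected at this z (z outside [7, 29]); the cylinder at (15.5, 15.5) is not intersected at this z (z outside [14, 30.5]); Taking the union: only the 27.5×10.5 cube is present, so the union is just that shape — 1 connected region; the cube at (-1.5, 5.5) (footprint 29×17.5) is included at this height; Taking the union: the regions partially overlap (shared area 137.50 mm²), so overlapping operands fuse into one piece — 1 connected region. Overall, the cross-section is a single solid region. The nearest boundary edge runs (27.50, 0.00)→(0.00, 0.00); distance from the point to it = 6.90 mm. The point is inside the cross-section and 6.90 mm from the nearest boundary — more than the 2.4 mm shell width (3 × 0.8), so it's in the infill interior.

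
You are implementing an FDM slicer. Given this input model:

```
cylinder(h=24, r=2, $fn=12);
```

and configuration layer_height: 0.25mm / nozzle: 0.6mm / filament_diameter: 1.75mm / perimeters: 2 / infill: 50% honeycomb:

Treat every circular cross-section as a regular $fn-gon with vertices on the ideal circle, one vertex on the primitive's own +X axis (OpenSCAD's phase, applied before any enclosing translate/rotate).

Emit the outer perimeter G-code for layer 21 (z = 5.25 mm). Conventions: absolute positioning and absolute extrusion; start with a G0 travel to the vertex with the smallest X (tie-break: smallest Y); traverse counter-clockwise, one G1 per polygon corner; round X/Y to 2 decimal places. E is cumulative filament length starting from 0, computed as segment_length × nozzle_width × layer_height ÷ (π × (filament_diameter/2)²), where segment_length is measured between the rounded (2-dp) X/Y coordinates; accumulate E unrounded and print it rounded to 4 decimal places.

At z = 5.25 mm: the r=2 cylinder gives a regular 12-gon of circumradius 2 (constant along its height). The outline is a single polygon with 12 vertices. Extrusion per mm of travel: 0.6 × 0.25 / (π × 0.875²) = 0.062363. Accumulating E over each segment gives final E = 0.7743.

G0 X-2.00 Y0.00 Z5.25
G1 X-1.73 Y-1.00 E0.0646
G1 X-1.00 Y-1.73 E0.1290
G1 X0.00 Y-2.00 E0.1936
G1 X1.00 Y-1.73 E0.2582
G1 X1.73 Y-1.00 E0.3226
G1 X2.00 Y0.00 E0.3871
G1 X1.73 Y1.00 E0.4517
G1 X1.00 Y1.73 E0.5161
G1 X0.00 Y2.00 E0.5807
G1 X-1.00 Y1.73 E0.6453
G1 X-1.73 Y1.00 E0.7097
G1 X-2.00 Y0.00 E0.7743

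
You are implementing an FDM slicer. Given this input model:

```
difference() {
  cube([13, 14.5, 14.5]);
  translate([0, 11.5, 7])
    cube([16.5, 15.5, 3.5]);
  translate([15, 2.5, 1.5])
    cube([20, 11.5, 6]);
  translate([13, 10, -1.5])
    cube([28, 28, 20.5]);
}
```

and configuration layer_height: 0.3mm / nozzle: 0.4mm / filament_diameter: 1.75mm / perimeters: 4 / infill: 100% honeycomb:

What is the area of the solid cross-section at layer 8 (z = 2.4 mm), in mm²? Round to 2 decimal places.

188.50 mm²

At z = 2.4 mm: the cube is present — its section is the full 13×14.5 rectangle (area 188.50 mm²); the cube at (0, 11.5) does not reach this height (z outside [7, 10.5]); the cube at (15, 2.5) (footprint 20×11.5) is included at this height (area 230.00 mm²); the 28×28 cube at (13, 10) contributes its full rectangle (area 784.00 mm²); Taking the first minus the rest: starting from the 13×14.5 cube (188.50 mm²), the 20×11.5 cube at (15, 2.5) misses the remaining region (no effect); the 28×28 cube at (13, 10) misses the remaining region (no effect) — area = 188.50 mm². Overall, the cross-section is a single solid region. Net area = 188.50 mm².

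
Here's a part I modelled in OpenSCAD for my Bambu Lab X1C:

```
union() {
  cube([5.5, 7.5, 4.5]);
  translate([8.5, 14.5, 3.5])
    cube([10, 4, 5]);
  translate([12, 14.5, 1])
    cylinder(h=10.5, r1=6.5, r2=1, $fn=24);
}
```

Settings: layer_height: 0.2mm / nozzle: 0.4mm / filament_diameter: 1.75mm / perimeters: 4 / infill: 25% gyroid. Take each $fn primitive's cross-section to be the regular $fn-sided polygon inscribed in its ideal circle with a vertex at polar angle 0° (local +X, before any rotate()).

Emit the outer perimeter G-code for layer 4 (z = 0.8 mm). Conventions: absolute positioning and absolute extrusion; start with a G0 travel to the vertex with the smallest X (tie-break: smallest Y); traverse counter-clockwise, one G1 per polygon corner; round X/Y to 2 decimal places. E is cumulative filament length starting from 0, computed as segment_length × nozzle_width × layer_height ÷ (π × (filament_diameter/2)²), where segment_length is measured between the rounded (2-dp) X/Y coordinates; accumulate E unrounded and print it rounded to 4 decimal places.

G0 X0.00 Y0.00 Z0.80
G1 X5.50 Y0.00 E0.1829
G1 X5.50 Y7.50 E0.4324
G1 X0.00 Y7.50 E0.6153
G1 X0.00 Y0.00 E0.8648

At z = 0.8 mm: the cube (footprint 5.5×7.5) is included at this height; the cube at (8.5, 14.5) is not intersected at this z (z outside [3.5, 8.5]); the cone at (12, 14.5) is absent (z outside [1, 11.5]); Combining (union): only the 5.5×7.5 cube is present, so the union is just that shape — 1 connected region. The outline is a single polygon with 4 vertices. Extrusion per mm of travel: 0.4 × 0.2 / (π × 0.875²) = 0.033260. Accumulating E over each segment gives final E = 0.8648.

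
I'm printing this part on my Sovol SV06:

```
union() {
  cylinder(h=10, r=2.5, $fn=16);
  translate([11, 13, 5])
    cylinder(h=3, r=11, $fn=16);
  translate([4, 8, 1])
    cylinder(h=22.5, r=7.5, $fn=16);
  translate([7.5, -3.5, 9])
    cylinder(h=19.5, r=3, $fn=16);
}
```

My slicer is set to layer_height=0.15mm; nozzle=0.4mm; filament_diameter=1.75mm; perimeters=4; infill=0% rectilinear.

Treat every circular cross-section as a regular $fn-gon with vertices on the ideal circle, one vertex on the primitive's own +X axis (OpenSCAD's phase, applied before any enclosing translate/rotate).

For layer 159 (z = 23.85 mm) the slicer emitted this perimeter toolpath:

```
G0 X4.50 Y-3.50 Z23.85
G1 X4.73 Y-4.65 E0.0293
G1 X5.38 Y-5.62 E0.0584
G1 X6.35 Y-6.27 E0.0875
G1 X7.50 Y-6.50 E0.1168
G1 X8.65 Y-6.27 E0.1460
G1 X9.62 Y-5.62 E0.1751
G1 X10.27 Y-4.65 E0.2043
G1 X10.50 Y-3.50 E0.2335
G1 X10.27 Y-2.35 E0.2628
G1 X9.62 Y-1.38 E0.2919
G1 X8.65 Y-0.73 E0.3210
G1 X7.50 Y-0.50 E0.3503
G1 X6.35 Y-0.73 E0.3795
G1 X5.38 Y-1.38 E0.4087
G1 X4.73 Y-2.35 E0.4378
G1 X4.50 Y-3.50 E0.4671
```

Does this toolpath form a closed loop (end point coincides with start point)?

yes

Start point (G0): (4.50, -3.50). End point (last G1): the path returns to the start — closed.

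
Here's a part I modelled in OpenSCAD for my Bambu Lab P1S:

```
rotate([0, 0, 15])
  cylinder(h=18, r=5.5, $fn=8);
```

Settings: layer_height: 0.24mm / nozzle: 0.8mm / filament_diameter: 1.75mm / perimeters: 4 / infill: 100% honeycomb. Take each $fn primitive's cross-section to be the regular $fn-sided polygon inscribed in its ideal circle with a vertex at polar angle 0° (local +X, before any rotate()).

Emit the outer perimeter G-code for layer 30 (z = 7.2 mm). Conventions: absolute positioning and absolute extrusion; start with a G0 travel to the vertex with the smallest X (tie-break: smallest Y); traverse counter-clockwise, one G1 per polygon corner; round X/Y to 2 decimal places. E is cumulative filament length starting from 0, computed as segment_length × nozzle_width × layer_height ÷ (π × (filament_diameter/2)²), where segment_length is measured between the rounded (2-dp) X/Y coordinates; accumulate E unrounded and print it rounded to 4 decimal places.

At z = 7.2 mm: the r=5.5 cylinder contributes a regular 8-gon of circumradius 5.5; (rotated 15° about Z; rotation is an isometry so areas/perimeters/island counts are preserved). The outline is a single polygon with 8 vertices. Extrusion per mm of travel: 0.8 × 0.24 / (π × 0.875²) = 0.079824. Accumulating E over each segment gives final E = 2.6867.

G0 X-5.31 Y-1.42 Z7.20
G1 X-2.75 Y-4.76 E0.3359
G1 X1.42 Y-5.31 E0.6717
G1 X4.76 Y-2.75 E1.0076
G1 X5.31 Y1.42 E1.3433
G1 X2.75 Y4.76 E1.6793
G1 X-1.42 Y5.31 E2.0150
G1 X-4.76 Y2.75 E2.3509
G1 X-5.31 Y-1.42 E2.6867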